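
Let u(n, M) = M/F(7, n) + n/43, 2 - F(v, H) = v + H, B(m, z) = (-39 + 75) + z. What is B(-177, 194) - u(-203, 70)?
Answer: 997702/4257 ≈ 234.37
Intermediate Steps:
B(m, z) = 36 + z
F(v, H) = 2 - H - v (F(v, H) = 2 - (v + H) = 2 - (H + v) = 2 + (-H - v) = 2 - H - v)
u(n, M) = n/43 + M/(-5 - n) (u(n, M) = M/(2 - n - 1*7) + n/43 = M/(2 - n - 7) + n*(1/43) = M/(-5 - n) + n/43 = n/43 + M/(-5 - n))
B(-177, 194) - u(-203, 70) = (36 + 194) - (-1*70 + (1/43)*(-203)*(5 - 203))/(5 - 203) = 230 - (-70 + (1/43)*(-203)*(-198))/(-198) = 230 - (-1)*(-70 + 40194/43)/198 = 230 - (-1)*37184/(198*43) = 230 - 1*(-18592/4257) = 230 + 18592/4257 = 997702/4257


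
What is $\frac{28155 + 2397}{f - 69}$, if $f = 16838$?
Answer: $\frac{30552}{16769} \approx 1.8219$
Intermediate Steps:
$\frac{28155 + 2397}{f - 69} = \frac{28155 + 2397}{16838 - 69} = \frac{30552}{16769}$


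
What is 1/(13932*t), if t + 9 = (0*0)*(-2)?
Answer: -1/125388 ≈ -7.9752e-6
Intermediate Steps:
t = -9 (t = -9 + (0*0)*(-2) = -9 + 0*(-2) = -9 + 0 = -9)
1/(13932*t) = 1/(13932*(-9)) = 1/(-125388) = -1/125388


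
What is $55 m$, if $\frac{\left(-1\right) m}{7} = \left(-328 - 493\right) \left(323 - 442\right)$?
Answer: $-37614115$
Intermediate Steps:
$m = -683893$ ($m = - 7 \left(-328 - 493\right) \left(323 - 442\right) = - 7 \left(\left(-821\right) \left(-119\right)\right) = \left(-7\right) 97699 = -683893$)
$55 m = 55 \left(-683893\right) = -37614115$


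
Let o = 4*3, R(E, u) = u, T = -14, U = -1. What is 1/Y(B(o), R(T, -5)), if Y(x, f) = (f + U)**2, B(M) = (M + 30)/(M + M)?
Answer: 1/36 ≈ 0.027778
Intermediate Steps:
o = 12
B(M) = (30 + M)/(2*M) (B(M) = (30 + M)/((2*M)) = (30 + M)*(1/(2*M)) = (30 + M)/(2*M))
Y(x, f) = (-1 + f)**2 (Y(x, f) = (f - 1)**2 = (-1 + f)**2)
1/Y(B(o), R(T, -5)) = 1/((-1 - 5)**2) = 1/((-6)**2) = 1/36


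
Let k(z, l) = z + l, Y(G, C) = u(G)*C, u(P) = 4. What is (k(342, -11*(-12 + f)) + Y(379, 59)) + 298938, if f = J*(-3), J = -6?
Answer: 299450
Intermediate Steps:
f = 18 (f = -6*(-3) = 18)
Y(G, C) = 4*C
k(z, l) = l + z
(k(342, -11*(-12 + f)) + Y(379, 59)) + 298938 = ((-11*(-12 + 18) + 342) + 4*59) + 298938 = ((-11*6 + 342) + 236) + 298938 = ((-66 + 342) + 236) + 298938 = (276 + 236) + 298938 = 512 + 298938 = 299450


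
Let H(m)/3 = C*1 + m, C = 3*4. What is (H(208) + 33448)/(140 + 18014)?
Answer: 17054/9077 ≈ 1.8788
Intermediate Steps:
C = 12
H(m) = 36 + 3*m (H(m) = 3*(12*1 + m) = 3*(12 + m) = 36 + 3*m)
(H(208) + 33448)/(140 + 18014) = ((36 + 3*208) + 33448)/(140 + 18014) = ((36 + 624) + 33448)/18154 = (660 + 33448)*(1/18154) = 34108*(1/18154) = 17054/9077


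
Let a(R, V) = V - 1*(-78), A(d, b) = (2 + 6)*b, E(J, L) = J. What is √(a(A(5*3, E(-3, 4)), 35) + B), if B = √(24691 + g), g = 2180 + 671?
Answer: √(113 + √27542) ≈ 16.702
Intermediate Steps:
g = 2851
A(d, b) = 8*b
a(R, V) = 78 + V (a(R, V) = V + 78 = 78 + V)
B = √27542 (B = √(24691 + 2851) = √27542 ≈ 165.96)
√(a(A(5*3, E(-3, 4)), 35) + B) = √((78 + 35) + √27542) = √(113 + √27542)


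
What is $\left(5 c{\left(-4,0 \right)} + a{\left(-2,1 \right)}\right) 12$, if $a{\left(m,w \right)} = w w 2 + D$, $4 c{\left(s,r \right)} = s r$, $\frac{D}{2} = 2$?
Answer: $72$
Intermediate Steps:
$D = 4$ ($D = 2 \cdot 2 = 4$)
$c{\left(s,r \right)} = \frac{r s}{4}$ ($c{\left(s,r \right)} = \frac{s r}{4} = \frac{r s}{4}$)
$a{\left(m,w \right)} = 4 + 2 w^{2}$ ($a{\left(m,w \right)} = w w 2 + 4 = w^{2} \cdot 2 + 4 = 2 w^{2} + 4 = 4 + 2 w^{2}$)
$\left(5 c{\left(-4,0 \right)} + a{\left(-2,1 \right)}\right) 12 = \left(5 \cdot \frac{1}{4} \cdot 0 \left(-4\right) + \left(4 + 2 \cdot 1^{2}\right)\right) 12 = \left(5 \cdot 0 + \left(4 + 2 \cdot 1\right)\right) 12 = \left(0 + \left(4 + 2\right)\right) 12 = \left(0 + 6\right) 12 = 6 \cdot 12 = 72$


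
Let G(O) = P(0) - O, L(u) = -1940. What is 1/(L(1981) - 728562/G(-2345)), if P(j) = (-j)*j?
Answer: -2345/5277862 ≈ -0.00044431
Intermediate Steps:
P(j) = -j²
G(O) = -O (G(O) = -1*0² - O = -1*0 - O = 0 - O = -O)
1/(L(1981) - 728562/G(-2345)) = 1/(-1940 - 728562/((-1*(-2345)))) = 1/(-1940 - 728562/2345) = 1/(-5277862/2345) = -2345/5277862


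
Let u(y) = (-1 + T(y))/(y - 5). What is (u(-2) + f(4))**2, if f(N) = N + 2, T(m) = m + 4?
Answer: 1681/49 ≈ 34.306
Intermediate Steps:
T(m) = 4 + m
u(y) = (3 + y)/(-5 + y) (u(y) = (-1 + (4 + y))/(y - 5) = (3 + y)/(-5 + y))
f(N) = 2 + N
(u(-2) + f(4))**2 = ((3 - 2)/(-5 - 2) + (2 + 4))**2 = (1/(-7) + 6)**2 = (-1/7*1 + 6)**2 = (-1/7 + 6)**2 = (41/7)**2 = 1681/49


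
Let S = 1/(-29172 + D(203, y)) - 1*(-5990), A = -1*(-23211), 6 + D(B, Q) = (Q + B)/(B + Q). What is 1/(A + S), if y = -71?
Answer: 29177/851997576 ≈ 3.4245e-5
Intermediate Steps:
D(B, Q) = -5 (D(B, Q) = -6 + (Q + B)/(B + Q) = -6 + (B + Q)/(B + Q) = -6 + 1 = -5)
A = 23211
S = 174770229/29177 (S = 1/(-29172 - 5) - 1*(-5990) = 1/(-29177) + 5990 = -1/29177 + 5990 = 174770229/29177 ≈ 5990.0)
1/(A + S) = 1/(23211 + 174770229/29177) = 1/(851997576/29177) = 29177/851997576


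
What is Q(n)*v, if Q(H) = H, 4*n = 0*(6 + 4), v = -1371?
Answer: 0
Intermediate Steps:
n = 0 (n = (0*(6 + 4))/4 = (0*10)/4 = (¼)*0 = 0)
Q(n)*v = 0*(-1371) = 0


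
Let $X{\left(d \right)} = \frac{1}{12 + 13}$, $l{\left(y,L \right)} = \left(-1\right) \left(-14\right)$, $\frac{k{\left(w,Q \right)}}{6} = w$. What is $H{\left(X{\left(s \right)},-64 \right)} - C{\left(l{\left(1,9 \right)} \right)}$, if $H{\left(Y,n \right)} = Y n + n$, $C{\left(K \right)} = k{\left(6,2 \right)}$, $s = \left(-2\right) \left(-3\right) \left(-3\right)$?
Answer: $- \frac{2564}{25} \approx -102.56$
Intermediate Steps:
$k{\left(w,Q \right)} = 6 w$
$s = -18$ ($s = 6 \left(-3\right) = -18$)
$l{\left(y,L \right)} = 14$
$C{\left(K \right)} = 36$ ($C{\left(K \right)} = 6 \cdot 6 = 36$)
$X{\left(d \right)} = \frac{1}{25}$
$H{\left(Y,n \right)} = n + Y n$
$H{\left(X{\left(s \right)},-64 \right)} - C{\left(l{\left(1,9 \right)} \right)} = - 64 \left(1 + \frac{1}{25}\right) - 36 = \left(-64\right) \frac{26}{25} - 36 = - \frac{1664}{25} - 36 = - \frac{2564}{25}$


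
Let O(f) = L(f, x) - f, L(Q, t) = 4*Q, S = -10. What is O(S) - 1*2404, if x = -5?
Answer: -2434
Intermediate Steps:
O(f) = 3*f (O(f) = 4*f - f = 3*f)
O(S) - 1*2404 = 3*(-10) - 1*2404 = -30 - 2404 = -2434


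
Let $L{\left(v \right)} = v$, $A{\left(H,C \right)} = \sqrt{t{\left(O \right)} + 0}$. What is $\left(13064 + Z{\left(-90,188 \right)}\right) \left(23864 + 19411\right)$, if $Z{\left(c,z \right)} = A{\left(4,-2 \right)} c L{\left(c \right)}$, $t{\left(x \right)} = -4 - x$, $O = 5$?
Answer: $565344600 + 1051582500 i \approx 5.6534 \cdot 10^{8} + 1.0516 \cdot 10^{9} i$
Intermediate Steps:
$A{\left(H,C \right)} = 3 i$ ($A{\left(H,C \right)} = \sqrt{\left(-4 - 5\right) + 0} = \sqrt{-9 + 0} = \sqrt{-9} = 3 i$)
$Z{\left(c,z \right)} = 3 i c^{2}$ ($Z{\left(c,z \right)} = 3 i c c = 3 i c^{2}$)
$\left(13064 + Z{\left(-90,188 \right)}\right) \left(23864 + 19411\right) = \left(13064 + 3 i \left(-90\right)^{2}\right) \left(23864 + 19411\right) = \left(13064 + 3 i 8100\right) 43275 = \left(13064 + 24300 i\right) 43275 = 565344600 + 1051582500 i$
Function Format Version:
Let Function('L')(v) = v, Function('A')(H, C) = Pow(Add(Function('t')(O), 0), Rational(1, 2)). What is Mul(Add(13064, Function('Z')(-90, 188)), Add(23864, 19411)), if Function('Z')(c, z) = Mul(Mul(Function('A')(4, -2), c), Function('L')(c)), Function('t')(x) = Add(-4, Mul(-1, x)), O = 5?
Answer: Add(565344600, Mul(1051582500, I)) ≈ Add(5.6534e+8, Mul(1.0516e+9, I))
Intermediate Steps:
Function('A')(H, C) = Mul(3, I) (Function('A')(H, C) = Pow(Add(Add(-4, Mul(-1, 5)), 0), Rational(1, 2)) = Pow(Add(Add(-4, -5), 0), Rational(1, 2)) = Pow(Add(-9, 0), Rational(1, 2)) = Pow(-9, Rational(1, 2)) = Mul(3, I))
Function('Z')(c, z) = Mul(3, I, Pow(c, 2)) (Function('Z')(c, z) = Mul(Mul(Mul(3, I), c), c) = Mul(Mul(3, I, c), c) = Mul(3, I, Pow(c, 2)))
Mul(Add(13064, Function('Z')(-90, 188)), Add(23864, 19411)) = Mul(Add(13064, Mul(3, I, Pow(-90, 2))), Add(23864, 19411)) = Mul(Add(13064, Mul(3, I, 8100)), 43275) = Mul(Add(13064, Mul(24300, I)), 43275) = Add(565344600, Mul(1051582500, I))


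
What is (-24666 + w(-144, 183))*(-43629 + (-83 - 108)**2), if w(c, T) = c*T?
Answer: 364676664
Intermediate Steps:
w(c, T) = T*c
(-24666 + w(-144, 183))*(-43629 + (-83 - 108)**2) = (-24666 + 183*(-144))*(-43629 + (-83 - 108)**2) = (-24666 - 26352)*(-43629 + (-191)**2) = -51018*(-43629 + 36481) = -51018*(-7148) = 364676664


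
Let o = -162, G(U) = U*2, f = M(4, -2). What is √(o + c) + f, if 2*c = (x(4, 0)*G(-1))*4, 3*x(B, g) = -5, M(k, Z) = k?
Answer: 4 + I*√1398/3 ≈ 4.0 + 12.463*I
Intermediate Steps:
x(B, g) = -5/3 (x(B, g) = (⅓)*(-5) = -5/3)
f = 4
G(U) = 2*U
c = 20/3 (c = (-10*(-1)/3*4)/2 = (-5/3*(-2)*4)/2 = ((10/3)*4)/2 = (½)*(40/3) = 20/3 ≈ 6.6667)
√(o + c) + f = √(-162 + 20/3) + 4 = √(-466/3) + 4 = I*√1398/3 + 4 = 4 + I*√1398/3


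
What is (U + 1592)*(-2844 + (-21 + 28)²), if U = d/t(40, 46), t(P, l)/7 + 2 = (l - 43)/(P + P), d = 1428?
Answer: -652979080/157 ≈ -4.1591e+6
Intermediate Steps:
t(P, l) = -14 + 7*(-43 + l)/(2*P) (t(P, l) = -14 + 7*((l - 43)/(P + P)) = -14 + 7*((-43 + l)/((2*P))) = -14 + 7*((-43 + l)*(1/(2*P))) = -14 + 7*((-43 + l)/(2*P)) = -14 + 7*(-43 + l)/(2*P))
U = -16320/157 (U = 1428/(((7/2)*(-43 + 46 - 4*40)/40)) = 1428/(((7/2)*(1/40)*(-43 + 46 - 160))) = 1428/(((7/2)*(1/40)*(-157))) = 1428/(-1099/80) = 1428*(-80/1099) = -16320/157 ≈ -103.95)
(U + 1592)*(-2844 + (-21 + 28)²) = (-16320/157 + 1592)*(-2844 + (-21 + 28)²) = 233624*(-2844 + 7²)/157 = 233624*(-2844 + 49)/157 = (233624/157)*(-2795) = -652979080/157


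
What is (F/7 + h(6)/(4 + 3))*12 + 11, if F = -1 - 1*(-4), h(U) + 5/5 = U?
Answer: 173/7 ≈ 24.714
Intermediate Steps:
h(U) = -1 + U
F = 3 (F = -1 + 4 = 3)
(F/7 + h(6)/(4 + 3))*12 + 11 = (3/7 + (-1 + 6)/(4 + 3))*12 + 11 = (3*(⅐) + 5/7)*12 + 11 = (3/7 + 5*(⅐))*12 + 11 = (3/7 + 5/7)*12 + 11 = (8/7)*12 + 11 = 96/7 + 11 = 173/7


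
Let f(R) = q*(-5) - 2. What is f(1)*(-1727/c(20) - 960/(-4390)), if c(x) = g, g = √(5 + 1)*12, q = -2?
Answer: 768/439 - 1727*√6/9 ≈ -468.28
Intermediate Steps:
g = 12*√6 (g = √6*12 = 12*√6 ≈ 29.394)
c(x) = 12*√6
f(R) = 8 (f(R) = -2*(-5) - 2 = 10 - 2 = 8)
f(1)*(-1727/c(20) - 960/(-4390)) = 8*(-1727*√6/72 - 960/(-4390)) = 8*(-1727*√6/72 - 960*(-1/4390)) = 8*(-1727*√6/72 + 96/439) = 8*(96/439 - 1727*√6/72) = 768/439 - 1727*√6/9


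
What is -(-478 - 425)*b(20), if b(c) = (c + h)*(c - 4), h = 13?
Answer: 476784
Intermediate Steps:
b(c) = (-4 + c)*(13 + c) (b(c) = (c + 13)*(c - 4) = (13 + c)*(-4 + c) = (-4 + c)*(13 + c))
-(-478 - 425)*b(20) = -(-478 - 425)*(-52 + 20² + 9*20) = -(-903)*(-52 + 400 + 180) = -(-903)*528 = -1*(-476784) = 476784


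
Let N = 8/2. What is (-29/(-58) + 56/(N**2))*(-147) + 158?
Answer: -430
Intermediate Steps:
N = 4 (N = 8*(1/2) = 4)
(-29/(-58) + 56/(N**2))*(-147) + 158 = (-29/(-58) + 56/(4**2))*(-147) + 158 = (-29*(-1/58) + 56/16)*(-147) + 158 = (1/2 + 56*(1/16))*(-147) + 158 = (1/2 + 7/2)*(-147) + 158 = 4*(-147) + 158 = -588 + 158 = -430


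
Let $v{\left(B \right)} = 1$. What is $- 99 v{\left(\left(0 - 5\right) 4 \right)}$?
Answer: $-99$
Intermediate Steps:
$- 99 v{\left(\left(0 - 5\right) 4 \right)} = \left(-99\right) 1 = -99$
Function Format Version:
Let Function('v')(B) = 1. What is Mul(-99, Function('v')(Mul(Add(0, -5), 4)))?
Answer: -99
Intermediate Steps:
Mul(-99, Function('v')(Mul(Add(0, -5), 4))) = Mul(-99, 1) = -99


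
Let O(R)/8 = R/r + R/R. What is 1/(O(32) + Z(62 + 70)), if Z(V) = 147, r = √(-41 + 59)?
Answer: 1395/183457 - 384*√2/183457 ≈ 0.0046438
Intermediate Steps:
r = 3*√2 (r = √18 = 3*√2 ≈ 4.2426)
O(R) = 8 + 4*R*√2/3 (O(R) = 8*(R/((3*√2)) + R/R) = 8*(R*(√2/6) + 1) = 8*(R*√2/6 + 1) = 8*(1 + R*√2/6) = 8 + 4*R*√2/3)
1/(O(32) + Z(62 + 70)) = 1/((8 + (4/3)*32*√2) + 147) = 1/((8 + 128*√2/3) + 147) = 1/(155 + 128*√2/3)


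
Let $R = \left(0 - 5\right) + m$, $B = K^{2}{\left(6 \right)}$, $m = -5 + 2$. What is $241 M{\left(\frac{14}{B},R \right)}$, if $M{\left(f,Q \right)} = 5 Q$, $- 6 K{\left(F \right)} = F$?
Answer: $-9640$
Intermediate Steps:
$K{\left(F \right)} = - \frac{F}{6}$
$m = -3$
$B = 1$ ($B = \left(\left(- \frac{1}{6}\right) 6\right)^{2} = \left(-1\right)^{2} = 1$)
$R = -8$ ($R = \left(0 - 5\right) - 3 = -5 - 3 = -8$)
$241 M{\left(\frac{14}{B},R \right)} = 241 \cdot 5 \left(-8\right) = 241 \left(-40\right) = -9640$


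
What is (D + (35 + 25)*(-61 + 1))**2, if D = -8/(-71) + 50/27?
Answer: 47574595784356/3674889 ≈ 1.2946e+7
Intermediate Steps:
D = 3766/1917 (D = -8*(-1/71) + 50*(1/27) = 8/71 + 50/27 = 3766/1917 ≈ 1.9645)
(D + (35 + 25)*(-61 + 1))**2 = (3766/1917 + (35 + 25)*(-61 + 1))**2 = (3766/1917 + 60*(-60))**2 = (3766/1917 - 3600)**2 = (-6897434/1917)**2 = 47574595784356/3674889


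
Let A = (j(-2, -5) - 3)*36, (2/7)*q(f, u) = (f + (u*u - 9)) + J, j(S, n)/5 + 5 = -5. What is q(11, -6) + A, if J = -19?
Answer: -3683/2 ≈ -1841.5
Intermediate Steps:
j(S, n) = -50 (j(S, n) = -25 + 5*(-5) = -25 - 25 = -50)
q(f, u) = -98 + 7*f/2 + 7*u**2/2 (q(f, u) = 7*((f + (u*u - 9)) - 19)/2 = 7*((f + (u**2 - 9)) - 19)/2 = 7*((f + (-9 + u**2)) - 19)/2 = 7*((-9 + f + u**2) - 19)/2 = 7*(-28 + f + u**2)/2 = -98 + 7*f/2 + 7*u**2/2)
A = -1908 (A = (-50 - 3)*36 = -53*36 = -1908)
q(11, -6) + A = (-98 + (7/2)*11 + (7/2)*(-6)**2) - 1908 = (-98 + 77/2 + (7/2)*36) - 1908 = (-98 + 77/2 + 126) - 1908 = 133/2 - 1908 = -3683/2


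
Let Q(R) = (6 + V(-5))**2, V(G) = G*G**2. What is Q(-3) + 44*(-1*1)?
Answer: 14117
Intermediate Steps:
V(G) = G**3
Q(R) = 14161 (Q(R) = (6 + (-5)**3)**2 = (6 - 125)**2 = (-119)**2 = 14161)
Q(-3) + 44*(-1*1) = 14161 + 44*(-1*1) = 14161 + 44*(-1) = 14161 - 44 = 14117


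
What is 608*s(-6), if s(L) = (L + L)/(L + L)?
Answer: 608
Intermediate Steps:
s(L) = 1 (s(L) = (2*L)/((2*L)) = (2*L)*(1/(2*L)) = 1)
608*s(-6) = 608*1 = 608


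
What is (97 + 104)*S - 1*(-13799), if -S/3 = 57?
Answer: -20572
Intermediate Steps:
S = -171 (S = -3*57 = -171)
(97 + 104)*S - 1*(-13799) = (97 + 104)*(-171) - 1*(-13799) = 201*(-171) + 13799 = -34371 + 13799 = -20572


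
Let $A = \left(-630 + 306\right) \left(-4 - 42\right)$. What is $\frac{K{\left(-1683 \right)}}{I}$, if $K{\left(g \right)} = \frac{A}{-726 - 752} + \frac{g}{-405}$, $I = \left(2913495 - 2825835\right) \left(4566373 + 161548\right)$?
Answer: $- \frac{197147}{13782519946869300} \approx -1.4304 \cdot 10^{-11}$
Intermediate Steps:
$A = 14904$ ($A = \left(-324\right) \left(-46\right) = 14904$)
$I = 414449554860$ ($I = 87660 \cdot 4727921 = 414449554860$)
$K{\left(g \right)} = - \frac{7452}{739} - \frac{g}{405}$ ($K{\left(g \right)} = \frac{14904}{-726 - 752} + \frac{g}{-405} = \frac{14904}{-726 - 752} + g \left(- \frac{1}{405}\right) = \frac{14904}{-1478} - \frac{g}{405} = 14904 \left(- \frac{1}{1478}\right) - \frac{g}{405} = - \frac{7452}{739} - \frac{g}{405}$)
$\frac{K{\left(-1683 \right)}}{I} = \frac{- \frac{7452}{739} - - \frac{187}{45}}{414449554860} = \left(- \frac{7452}{739} + \frac{187}{45}\right) \frac{1}{414449554860} = \left(- \frac{197147}{33255}\right) \frac{1}{414449554860} = - \frac{197147}{13782519946869300}$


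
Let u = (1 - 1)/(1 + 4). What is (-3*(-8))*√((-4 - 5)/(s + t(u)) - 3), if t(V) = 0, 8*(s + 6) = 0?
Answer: 12*I*√6 ≈ 29.394*I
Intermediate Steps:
s = -6 (s = -6 + (⅛)*0 = -6 + 0 = -6)
u = 0 (u = 0/5 = 0*(⅕) = 0)
(-3*(-8))*√((-4 - 5)/(s + t(u)) - 3) = (-3*(-8))*√((-4 - 5)/(-6 + 0) - 3) = 24*√(-9/(-6) - 3) = 24*√(-9*(-⅙) - 3) = 24*√(3/2 - 3) = 24*√(-3/2) = 24*(I*√6/2) = 12*I*√6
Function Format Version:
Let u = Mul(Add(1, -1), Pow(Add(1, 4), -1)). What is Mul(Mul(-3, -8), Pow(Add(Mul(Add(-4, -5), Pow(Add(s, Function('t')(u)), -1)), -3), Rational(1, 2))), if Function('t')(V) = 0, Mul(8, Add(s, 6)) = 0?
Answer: Mul(12, I, Pow(6, Rational(1, 2))) ≈ Mul(29.394, I)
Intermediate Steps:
s = -6 (s = Add(-6, Mul(Rational(1, 8), 0)) = Add(-6, 0) = -6)
u = 0 (u = Mul(0, Pow(5, -1)) = Mul(0, Rational(1, 5)) = 0)
Mul(Mul(-3, -8), Pow(Add(Mul(Add(-4, -5), Pow(Add(s, Function('t')(u)), -1)), -3), Rational(1, 2))) = Mul(Mul(-3, -8), Pow(Add(Mul(Add(-4, -5), Pow(Add(-6, 0), -1)), -3), Rational(1, 2))) = Mul(24, Pow(Add(Mul(-9, Pow(-6, -1)), -3), Rational(1, 2))) = Mul(24, Pow(Add(Mul(-9, Rational(-1, 6)), -3), Rational(1, 2))) = Mul(24, Pow(Add(Rational(3, 2), -3), Rational(1, 2))) = Mul(24, Pow(Rational(-3, 2), Rational(1, 2))) = Mul(24, Mul(Rational(1, 2), I, Pow(6, Rational(1, 2)))) = Mul(12, I, Pow(6, Rational(1, 2)))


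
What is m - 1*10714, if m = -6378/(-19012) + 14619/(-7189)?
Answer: -104613738167/9762662 ≈ -10716.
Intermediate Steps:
m = -16577499/9762662 (m = -6378*(-1/19012) + 14619*(-1/7189) = 3189/9506 - 14619/7189 = -16577499/9762662 ≈ -1.6981)
m - 1*10714 = -16577499/9762662 - 1*10714 = -16577499/9762662 - 10714 = -104613738167/9762662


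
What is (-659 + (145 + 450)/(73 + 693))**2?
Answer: 254216631601/586756 ≈ 4.3326e+5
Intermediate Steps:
(-659 + (145 + 450)/(73 + 693))**2 = (-659 + 595/766)**2 = (-504199/766)**2 = 254216631601/586756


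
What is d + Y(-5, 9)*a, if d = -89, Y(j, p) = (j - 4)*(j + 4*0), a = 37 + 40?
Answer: 3376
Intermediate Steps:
a = 77
Y(j, p) = j*(-4 + j) (Y(j, p) = (-4 + j)*(j + 0) = (-4 + j)*j = j*(-4 + j))
d + Y(-5, 9)*a = -89 - 5*(-4 - 5)*77 = -89 - 5*(-9)*77 = -89 + 45*77 = -89 + 3465 = 3376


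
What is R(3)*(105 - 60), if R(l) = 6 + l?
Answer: 405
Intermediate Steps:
R(3)*(105 - 60) = (6 + 3)*(105 - 60) = 9*45 = 405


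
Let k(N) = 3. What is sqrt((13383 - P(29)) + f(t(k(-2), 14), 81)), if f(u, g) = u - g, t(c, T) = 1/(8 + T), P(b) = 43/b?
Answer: sqrt(5413914242)/638 ≈ 115.33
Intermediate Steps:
sqrt((13383 - P(29)) + f(t(k(-2), 14), 81)) = sqrt((13383 - 43/29) + (1/(8 + 14) - 1*81)) = sqrt((13383 - 43/29) + (1/22 - 81)) = sqrt((13383 - 1*43/29) + (1/22 - 81)) = sqrt((13383 - 43/29) - 1781/22) = sqrt(388064/29 - 1781/22) = sqrt(8485759/638) = sqrt(5413914242)/638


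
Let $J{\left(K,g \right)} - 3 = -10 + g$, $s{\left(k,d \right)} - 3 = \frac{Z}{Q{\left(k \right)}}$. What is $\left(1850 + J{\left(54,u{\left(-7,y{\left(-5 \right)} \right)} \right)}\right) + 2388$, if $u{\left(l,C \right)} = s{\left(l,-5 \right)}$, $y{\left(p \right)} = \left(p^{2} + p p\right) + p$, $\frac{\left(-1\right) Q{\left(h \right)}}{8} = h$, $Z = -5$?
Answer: $\frac{237099}{56} \approx 4233.9$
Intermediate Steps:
$Q{\left(h \right)} = - 8 h$
$y{\left(p \right)} = p + 2 p^{2}$ ($y{\left(p \right)} = \left(p^{2} + p^{2}\right) + p = 2 p^{2} + p = p + 2 p^{2}$)
$s{\left(k,d \right)} = 3 + \frac{5}{8 k}$ ($s{\left(k,d \right)} = 3 - \frac{5}{\left(-8\right) k} = 3 - 5 \left(- \frac{1}{8 k}\right) = 3 + \frac{5}{8 k}$)
$u{\left(l,C \right)} = 3 + \frac{5}{8 l}$
$J{\left(K,g \right)} = -7 + g$ ($J{\left(K,g \right)} = 3 + \left(-10 + g\right) = -7 + g$)
$\left(1850 + J{\left(54,u{\left(-7,y{\left(-5 \right)} \right)} \right)}\right) + 2388 = \left(1850 - \left(4 + \frac{5}{56}\right)\right) + 2388 = \left(1850 + \left(-7 + \left(3 + \frac{5}{8} \left(- \frac{1}{7}\right)\right)\right)\right) + 2388 = \left(1850 + \left(-7 + \left(3 - \frac{5}{56}\right)\right)\right) + 2388 = \left(1850 + \left(-7 + \frac{163}{56}\right)\right) + 2388 = \left(1850 - \frac{229}{56}\right) + 2388 = \frac{103371}{56} + 2388 = \frac{237099}{56}$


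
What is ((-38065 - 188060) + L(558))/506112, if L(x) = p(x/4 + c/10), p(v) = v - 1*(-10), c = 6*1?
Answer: -2259749/5061120 ≈ -0.44649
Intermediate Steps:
c = 6
p(v) = 10 + v (p(v) = v + 10 = 10 + v)
L(x) = 53/5 + x/4 (L(x) = 10 + (x/4 + 6/10) = 10 + (x*(¼) + 6*(⅒)) = 10 + (x/4 + ⅗) = 10 + (⅗ + x/4) = 53/5 + x/4)
((-38065 - 188060) + L(558))/506112 = ((-38065 - 188060) + (53/5 + (¼)*558))/506112 = (-226125 + (53/5 + 279/2))*(1/506112) = (-226125 + 1501/10)*(1/506112) = -2259749/10*1/506112 = -2259749/5061120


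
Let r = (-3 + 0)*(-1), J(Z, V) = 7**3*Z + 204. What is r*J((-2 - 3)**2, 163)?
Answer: 26337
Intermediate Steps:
J(Z, V) = 204 + 343*Z (J(Z, V) = 343*Z + 204 = 204 + 343*Z)
r = 3 (r = -3*(-1) = 3)
r*J((-2 - 3)**2, 163) = 3*(204 + 343*(-2 - 3)**2) = 3*(204 + 343*(-5)**2) = 3*(204 + 343*25) = 3*(204 + 8575) = 3*8779 = 26337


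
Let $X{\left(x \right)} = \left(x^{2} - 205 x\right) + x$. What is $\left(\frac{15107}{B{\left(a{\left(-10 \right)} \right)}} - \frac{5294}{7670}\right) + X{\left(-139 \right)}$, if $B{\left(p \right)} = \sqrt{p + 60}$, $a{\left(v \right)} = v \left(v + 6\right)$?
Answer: $\frac{75452873}{1534} \approx 49187.0$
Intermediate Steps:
$X{\left(x \right)} = x^{2} - 204 x$
$a{\left(v \right)} = v \left(6 + v\right)$
$B{\left(p \right)} = \sqrt{60 + p}$
$\left(\frac{15107}{B{\left(a{\left(-10 \right)} \right)}} - \frac{5294}{7670}\right) + X{\left(-139 \right)} = \left(\frac{15107}{\sqrt{60 - 10 \left(6 - 10\right)}} - \frac{5294}{7670}\right) - 139 \left(-204 - 139\right) = \left(\frac{15107}{\sqrt{60 - -40}} - \frac{2647}{3835}\right) - -47677 = \left(\frac{15107}{\sqrt{60 + 40}} - \frac{2647}{3835}\right) + 47677 = \left(\frac{15107}{\sqrt{100}} - \frac{2647}{3835}\right) + 47677 = \left(\frac{15107}{10} - \frac{2647}{3835}\right) + 47677 = \frac{2316355}{1534} + 47677 = \frac{75452873}{1534}$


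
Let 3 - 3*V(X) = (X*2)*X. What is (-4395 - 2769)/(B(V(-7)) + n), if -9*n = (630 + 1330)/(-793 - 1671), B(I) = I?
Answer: 2836944/12505 ≈ 226.86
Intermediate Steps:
V(X) = 1 - 2*X²/3 (V(X) = 1 - X*2*X/3 = 1 - 2*X*X/3 = 1 - 2*X²/3)
n = 35/396 (n = -(630 + 1330)/(9*(-793 - 1671)) = -1960/(9*(-2464)) = -1960*(-1)/(9*2464) = -⅑*(-35/44) = 35/396 ≈ 0.088384)
(-4395 - 2769)/(B(V(-7)) + n) = (-4395 - 2769)/((1 - ⅔*(-7)²) + 35/396) = -7164/((1 - ⅔*49) + 35/396) = -7164/((1 - 98/3) + 35/396) = -7164/(-95/3 + 35/396) = -7164/(-12505/396) = -7164*(-396/12505) = 2836944/12505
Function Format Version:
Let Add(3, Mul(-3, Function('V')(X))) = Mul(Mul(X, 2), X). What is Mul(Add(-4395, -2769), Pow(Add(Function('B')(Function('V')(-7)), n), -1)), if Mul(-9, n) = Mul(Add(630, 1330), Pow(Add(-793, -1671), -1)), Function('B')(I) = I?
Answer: Rational(2836944, 12505) ≈ 226.86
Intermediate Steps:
Function('V')(X) = Add(1, Mul(Rational(-2, 3), Pow(X, 2))) (Function('V')(X) = Add(1, Mul(Rational(-1, 3), Mul(Mul(X, 2), X))) = Add(1, Mul(Rational(-1, 3), Mul(Mul(2, X), X))) = Add(1, Mul(Rational(-1, 3), Mul(2, Pow(X, 2)))) = Add(1, Mul(Rational(-2, 3), Pow(X, 2))))
n = Rational(35, 396) (n = Mul(Rational(-1, 9), Mul(Add(630, 1330), Pow(Add(-793, -1671), -1))) = Mul(Rational(-1, 9), Mul(1960, Pow(-2464, -1))) = Mul(Rational(-1, 9), Mul(1960, Rational(-1, 2464))) = Mul(Rational(-1, 9), Rational(-35, 44)) = Rational(35, 396) ≈ 0.088384)
Mul(Add(-4395, -2769), Pow(Add(Function('B')(Function('V')(-7)), n), -1)) = Mul(Add(-4395, -2769), Pow(Add(Add(1, Mul(Rational(-2, 3), Pow(-7, 2))), Rational(35, 396)), -1)) = Mul(-7164, Pow(Add(Add(1, Mul(Rational(-2, 3), 49)), Rational(35, 396)), -1)) = Mul(-7164, Pow(Add(Add(1, Rational(-98, 3)), Rational(35, 396)), -1)) = Mul(-7164, Pow(Add(Rational(-95, 3), Rational(35, 396)), -1)) = Mul(-7164, Pow(Rational(-12505, 396), -1)) = Mul(-7164, Rational(-396, 12505)) = Rational(2836944, 12505)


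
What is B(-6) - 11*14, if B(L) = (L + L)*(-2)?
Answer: -130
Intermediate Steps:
B(L) = -4*L (B(L) = (2*L)*(-2) = -4*L)
B(-6) - 11*14 = -4*(-6) - 11*14 = 24 - 154 = -130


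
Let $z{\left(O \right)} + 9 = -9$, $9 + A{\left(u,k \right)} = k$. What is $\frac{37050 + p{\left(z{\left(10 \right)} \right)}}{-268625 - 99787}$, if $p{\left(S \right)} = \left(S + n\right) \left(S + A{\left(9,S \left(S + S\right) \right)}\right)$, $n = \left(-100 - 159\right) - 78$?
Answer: $\frac{61135}{122804} \approx 0.49783$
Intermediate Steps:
$A{\left(u,k \right)} = -9 + k$
$z{\left(O \right)} = -18$ ($z{\left(O \right)} = -9 - 9 = -18$)
$n = -337$ ($n = -259 - 78 = -337$)
$p{\left(S \right)} = \left(-337 + S\right) \left(-9 + S + 2 S^{2}\right)$ ($p{\left(S \right)} = \left(S - 337\right) \left(S + \left(-9 + S \left(S + S\right)\right)\right) = \left(-337 + S\right) \left(S + \left(-9 + S 2 S\right)\right) = \left(-337 + S\right) \left(S + \left(-9 + 2 S^{2}\right)\right) = \left(-337 + S\right) \left(-9 + S + 2 S^{2}\right)$)
$\frac{37050 + p{\left(z{\left(10 \right)} \right)}}{-268625 - 99787} = \frac{37050 + \left(3033 - 673 \left(-18\right)^{2} - -6228 + 2 \left(-18\right)^{3}\right)}{-268625 - 99787} = \frac{37050 + \left(3033 - 218052 + 6228 + 2 \left(-5832\right)\right)}{-368412} = \left(37050 + \left(3033 - 218052 + 6228 - 11664\right)\right) \left(- \frac{1}{368412}\right) = \left(37050 - 220455\right) \left(- \frac{1}{368412}\right) = \left(-183405\right) \left(- \frac{1}{368412}\right) = \frac{61135}{122804}$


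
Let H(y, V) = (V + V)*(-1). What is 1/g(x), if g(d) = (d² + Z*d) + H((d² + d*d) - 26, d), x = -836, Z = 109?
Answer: 1/609444 ≈ 1.6408e-6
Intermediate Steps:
H(y, V) = -2*V (H(y, V) = (2*V)*(-1) = -2*V)
g(d) = d² + 107*d (g(d) = (d² + 109*d) - 2*d = d² + 107*d)
1/g(x) = 1/(-836*(107 - 836)) = 1/(-836*(-729)) = 1/609444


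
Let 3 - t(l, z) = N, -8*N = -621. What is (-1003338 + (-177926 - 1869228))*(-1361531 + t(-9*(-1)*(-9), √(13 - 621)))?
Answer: 8307134132435/2 ≈ 4.1536e+12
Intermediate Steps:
N = 621/8 (N = -⅛*(-621) = 621/8 ≈ 77.625)
t(l, z) = -597/8 (t(l, z) = 3 - 1*621/8 = 3 - 621/8 = -597/8)
(-1003338 + (-177926 - 1869228))*(-1361531 + t(-9*(-1)*(-9), √(13 - 621))) = (-1003338 + (-177926 - 1869228))*(-1361531 - 597/8) = (-1003338 - 2047154)*(-10892845/8) = -3050492*(-10892845/8) = 8307134132435/2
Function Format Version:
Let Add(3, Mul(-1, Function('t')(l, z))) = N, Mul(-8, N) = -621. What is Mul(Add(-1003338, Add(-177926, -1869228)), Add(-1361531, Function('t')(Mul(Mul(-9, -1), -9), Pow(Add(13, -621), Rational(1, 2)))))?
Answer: Rational(8307134132435, 2) ≈ 4.1536e+12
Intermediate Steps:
N = Rational(621, 8) (N = Mul(Rational(-1, 8), -621) = Rational(621, 8) ≈ 77.625)
Function('t')(l, z) = Rational(-597, 8) (Function('t')(l, z) = Add(3, Mul(-1, Rational(621, 8))) = Add(3, Rational(-621, 8)) = Rational(-597, 8))
Mul(Add(-1003338, Add(-177926, -1869228)), Add(-1361531, Function('t')(Mul(Mul(-9, -1), -9), Pow(Add(13, -621), Rational(1, 2))))) = Mul(Add(-1003338, Add(-177926, -1869228)), Add(-1361531, Rational(-597, 8))) = Mul(Add(-1003338, -2047154), Rational(-10892845, 8)) = Mul(-3050492, Rational(-10892845, 8)) = Rational(8307134132435, 2)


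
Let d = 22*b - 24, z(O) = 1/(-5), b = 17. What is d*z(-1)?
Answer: -70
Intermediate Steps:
z(O) = -⅕
d = 350 (d = 22*17 - 24 = 374 - 24 = 350)
d*z(-1) = 350*(-⅕) = -70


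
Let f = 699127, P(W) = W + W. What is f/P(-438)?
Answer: -699127/876 ≈ -798.09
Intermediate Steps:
P(W) = 2*W
f/P(-438) = 699127/((2*(-438))) = 699127/(-876) = 699127*(-1/876) = -699127/876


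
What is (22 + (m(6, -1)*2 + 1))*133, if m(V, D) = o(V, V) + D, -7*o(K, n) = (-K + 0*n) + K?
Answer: 2793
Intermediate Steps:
o(K, n) = 0 (o(K, n) = -((-K + 0*n) + K)/7 = -((-K + 0) + K)/7 = -(-K + K)/7 = -⅐*0 = 0)
m(V, D) = D (m(V, D) = 0 + D = D)
(22 + (m(6, -1)*2 + 1))*133 = (22 + (-1*2 + 1))*133 = (22 + (-2 + 1))*133 = (22 - 1)*133 = 21*133 = 2793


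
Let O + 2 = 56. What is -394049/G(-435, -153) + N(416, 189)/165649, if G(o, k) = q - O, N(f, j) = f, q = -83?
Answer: 65273879793/22693913 ≈ 2876.3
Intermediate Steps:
O = 54 (O = -2 + 56 = 54)
G(o, k) = -137 (G(o, k) = -83 - 1*54 = -83 - 54 = -137)
-394049/G(-435, -153) + N(416, 189)/165649 = -394049/(-137) + 416/165649 = -394049*(-1/137) + 416*(1/165649) = 394049/137 + 416/165649 = 65273879793/22693913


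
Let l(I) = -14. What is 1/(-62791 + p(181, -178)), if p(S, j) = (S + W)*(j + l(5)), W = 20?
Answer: -1/101383 ≈ -9.8636e-6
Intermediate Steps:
p(S, j) = (-14 + j)*(20 + S) (p(S, j) = (S + 20)*(j - 14) = (20 + S)*(-14 + j) = (-14 + j)*(20 + S))
1/(-62791 + p(181, -178)) = 1/(-62791 + (-280 - 14*181 + 20*(-178) + 181*(-178))) = 1/(-62791 + (-280 - 2534 - 3560 - 32218)) = 1/(-62791 - 38592) = 1/(-101383) = -1/101383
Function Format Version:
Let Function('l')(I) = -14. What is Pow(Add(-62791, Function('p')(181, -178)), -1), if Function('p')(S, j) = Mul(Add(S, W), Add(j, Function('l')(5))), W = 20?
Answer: Rational(-1, 101383) ≈ -9.8636e-6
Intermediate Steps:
Function('p')(S, j) = Mul(Add(-14, j), Add(20, S)) (Function('p')(S, j) = Mul(Add(S, 20), Add(j, -14)) = Mul(Add(20, S), Add(-14, j)) = Mul(Add(-14, j), Add(20, S)))
Pow(Add(-62791, Function('p')(181, -178)), -1) = Pow(Add(-62791, Add(-280, Mul(-14, 181), Mul(20, -178), Mul(181, -178))), -1) = Pow(Add(-62791, Add(-280, -2534, -3560, -32218)), -1) = Pow(Add(-62791, -38592), -1) = Pow(-101383, -1) = Rational(-1, 101383)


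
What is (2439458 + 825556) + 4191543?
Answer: 7456557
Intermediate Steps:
(2439458 + 825556) + 4191543 = 3265014 + 4191543 = 7456557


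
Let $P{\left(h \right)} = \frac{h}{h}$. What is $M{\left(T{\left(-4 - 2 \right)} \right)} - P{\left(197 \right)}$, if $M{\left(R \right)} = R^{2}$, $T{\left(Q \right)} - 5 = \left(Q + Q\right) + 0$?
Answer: $48$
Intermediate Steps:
$P{\left(h \right)} = 1$
$T{\left(Q \right)} = 5 + 2 Q$ ($T{\left(Q \right)} = 5 + \left(\left(Q + Q\right) + 0\right) = 5 + \left(2 Q + 0\right) = 5 + 2 Q$)
$M{\left(T{\left(-4 - 2 \right)} \right)} - P{\left(197 \right)} = \left(5 + 2 \left(-4 - 2\right)\right)^{2} - 1 = \left(5 + 2 \left(-6\right)\right)^{2} - 1 = \left(5 - 12\right)^{2} - 1 = \left(-7\right)^{2} - 1 = 49 - 1 = 48$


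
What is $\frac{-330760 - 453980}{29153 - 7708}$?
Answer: $- \frac{156948}{4289} \approx -36.593$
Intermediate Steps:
$\frac{-330760 - 453980}{29153 - 7708} = - \frac{784740}{29153 - 7708} = - \frac{784740}{21445} = \left(-784740\right) \frac{1}{21445} = - \frac{156948}{4289}$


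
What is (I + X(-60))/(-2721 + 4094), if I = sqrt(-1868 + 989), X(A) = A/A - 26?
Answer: -25/1373 + I*sqrt(879)/1373 ≈ -0.018208 + 0.021594*I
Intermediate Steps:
X(A) = -25 (X(A) = 1 - 26 = -25)
I = I*sqrt(879) (I = sqrt(-879) = I*sqrt(879) ≈ 29.648*I)
(I + X(-60))/(-2721 + 4094) = (I*sqrt(879) - 25)/(-2721 + 4094) = (-25 + I*sqrt(879))/1373 = (-25 + I*sqrt(879))*(1/1373) = -25/1373 + I*sqrt(879)/1373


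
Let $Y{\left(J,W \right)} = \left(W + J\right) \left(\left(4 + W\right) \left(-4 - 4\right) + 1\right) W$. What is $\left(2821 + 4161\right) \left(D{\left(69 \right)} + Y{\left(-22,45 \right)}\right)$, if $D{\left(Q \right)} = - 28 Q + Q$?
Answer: $-2838518136$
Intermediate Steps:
$Y{\left(J,W \right)} = W \left(-31 - 8 W\right) \left(J + W\right)$ ($Y{\left(J,W \right)} = \left(J + W\right) \left(\left(4 + W\right) \left(-8\right) + 1\right) W = \left(J + W\right) \left(\left(-32 - 8 W\right) + 1\right) W = \left(J + W\right) \left(-31 - 8 W\right) W = \left(-31 - 8 W\right) \left(J + W\right) W = W \left(-31 - 8 W\right) \left(J + W\right)$)
$D{\left(Q \right)} = - 27 Q$
$\left(2821 + 4161\right) \left(D{\left(69 \right)} + Y{\left(-22,45 \right)}\right) = \left(2821 + 4161\right) \left(\left(-27\right) 69 - 45 \left(8 \cdot 45^{2} + 31 \left(-22\right) + 31 \cdot 45 + 8 \left(-22\right) 45\right)\right) = 6982 \left(-1863 - 45 \left(8 \cdot 2025 - 682 + 1395 - 7920\right)\right) = 6982 \left(-1863 - 45 \left(16200 - 682 + 1395 - 7920\right)\right) = 6982 \left(-1863 - 45 \cdot 8993\right) = 6982 \left(-1863 - 404685\right) = 6982 \left(-406548\right) = -2838518136$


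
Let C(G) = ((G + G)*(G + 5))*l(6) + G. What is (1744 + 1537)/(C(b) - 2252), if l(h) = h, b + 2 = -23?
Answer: 193/219 ≈ 0.88128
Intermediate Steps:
b = -25 (b = -2 - 23 = -25)
C(G) = G + 12*G*(5 + G) (C(G) = ((G + G)*(G + 5))*6 + G = ((2*G)*(5 + G))*6 + G = (2*G*(5 + G))*6 + G = 12*G*(5 + G) + G = G + 12*G*(5 + G))
(1744 + 1537)/(C(b) - 2252) = (1744 + 1537)/(-25*(61 + 12*(-25)) - 2252) = 3281/(-25*(61 - 300) - 2252) = 3281/(-25*(-239) - 2252) = 3281/(5975 - 2252) = 3281/3723 = 3281*(1/3723) = 193/219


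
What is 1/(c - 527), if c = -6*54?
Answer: -1/851 ≈ -0.0011751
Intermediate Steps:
c = -324
1/(c - 527) = 1/(-324 - 527) = 1/(-851) = -1/851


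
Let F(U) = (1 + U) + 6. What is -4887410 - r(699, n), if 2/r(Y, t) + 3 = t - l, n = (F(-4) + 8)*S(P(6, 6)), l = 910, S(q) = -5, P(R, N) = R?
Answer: -2365506439/484 ≈ -4.8874e+6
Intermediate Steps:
F(U) = 7 + U
n = -55 (n = ((7 - 4) + 8)*(-5) = (3 + 8)*(-5) = 11*(-5) = -55)
r(Y, t) = 2/(-913 + t) (r(Y, t) = 2/(-3 + (t - 1*910)) = 2/(-3 + (t - 910)) = 2/(-3 + (-910 + t)) = 2/(-913 + t))
-4887410 - r(699, n) = -4887410 - 2/(-913 - 55) = -4887410 - 2/(-968) = -4887410 - 2*(-1)/968 = -4887410 - 1*(-1/484) = -4887410 + 1/484 = -2365506439/484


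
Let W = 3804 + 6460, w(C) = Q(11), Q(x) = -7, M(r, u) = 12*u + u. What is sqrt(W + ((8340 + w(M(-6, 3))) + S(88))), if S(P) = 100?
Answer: sqrt(18697) ≈ 136.74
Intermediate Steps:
M(r, u) = 13*u
w(C) = -7
W = 10264
sqrt(W + ((8340 + w(M(-6, 3))) + S(88))) = sqrt(10264 + ((8340 - 7) + 100)) = sqrt(10264 + (8333 + 100)) = sqrt(10264 + 8433) = sqrt(18697)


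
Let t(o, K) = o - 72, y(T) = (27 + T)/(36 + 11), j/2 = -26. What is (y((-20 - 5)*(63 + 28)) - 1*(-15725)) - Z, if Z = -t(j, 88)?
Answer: 730999/47 ≈ 15553.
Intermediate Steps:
j = -52 (j = 2*(-26) = -52)
y(T) = 27/47 + T/47 (y(T) = (27 + T)/47 = (27 + T)*(1/47) = 27/47 + T/47)
t(o, K) = -72 + o
Z = 124 (Z = -(-72 - 52) = -1*(-124) = 124)
(y((-20 - 5)*(63 + 28)) - 1*(-15725)) - Z = ((27/47 + ((-20 - 5)*(63 + 28))/47) - 1*(-15725)) - 1*124 = ((27/47 + (-25*91)/47) + 15725) - 124 = ((27/47 + (1/47)*(-2275)) + 15725) - 124 = ((27/47 - 2275/47) + 15725) - 124 = (-2248/47 + 15725) - 124 = 736827/47 - 124 = 730999/47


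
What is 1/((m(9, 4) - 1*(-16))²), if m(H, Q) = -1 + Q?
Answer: 1/361 ≈ 0.0027701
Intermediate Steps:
1/((m(9, 4) - 1*(-16))²) = 1/(((-1 + 4) - 1*(-16))²) = 1/((3 + 16)²) = 1/(19²) = 1/361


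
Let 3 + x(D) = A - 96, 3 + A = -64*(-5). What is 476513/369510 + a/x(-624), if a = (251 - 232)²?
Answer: 544204/184755 ≈ 2.9455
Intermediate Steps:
A = 317 (A = -3 - 64*(-5) = -3 + 320 = 317)
x(D) = 218 (x(D) = -3 + (317 - 96) = -3 + 221 = 218)
a = 361 (a = 19² = 361)
476513/369510 + a/x(-624) = 476513/369510 + 361/218 = 544204/184755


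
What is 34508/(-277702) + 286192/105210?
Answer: 18961376026/7304256855 ≈ 2.5959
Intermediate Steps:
34508/(-277702) + 286192/105210 = 34508*(-1/277702) + 286192*(1/105210) = -17254/138851 + 143096/52605 = 18961376026/7304256855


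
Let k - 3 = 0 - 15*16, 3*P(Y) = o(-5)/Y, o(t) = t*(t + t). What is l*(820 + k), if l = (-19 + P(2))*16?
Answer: -298496/3 ≈ -99499.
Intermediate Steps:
o(t) = 2*t**2 (o(t) = t*(2*t) = 2*t**2)
P(Y) = 50/(3*Y) (P(Y) = ((2*(-5)**2)/Y)/3 = ((2*25)/Y)/3 = (50/Y)/3 = 50/(3*Y))
l = -512/3 (l = (-19 + (50/3)/2)*16 = (-19 + (50/3)*(1/2))*16 = (-19 + 25/3)*16 = -32/3*16 = -512/3 ≈ -170.67)
k = -237 (k = 3 + (0 - 15*16) = 3 + (0 - 240) = 3 - 240 = -237)
l*(820 + k) = -512*(820 - 237)/3 = -512/3*583 = -298496/3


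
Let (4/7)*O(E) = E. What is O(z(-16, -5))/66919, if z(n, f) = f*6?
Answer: -105/133838 ≈ -0.00078453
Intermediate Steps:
z(n, f) = 6*f
O(E) = 7*E/4
O(z(-16, -5))/66919 = (7*(6*(-5))/4)/66919 = ((7/4)*(-30))*(1/66919) = -105/2*1/66919 = -105/133838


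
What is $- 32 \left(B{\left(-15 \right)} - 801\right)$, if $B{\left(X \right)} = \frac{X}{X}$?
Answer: $25600$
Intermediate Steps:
$B{\left(X \right)} = 1$
$- 32 \left(B{\left(-15 \right)} - 801\right) = - 32 \left(1 - 801\right) = \left(-32\right) \left(-800\right) = 25600$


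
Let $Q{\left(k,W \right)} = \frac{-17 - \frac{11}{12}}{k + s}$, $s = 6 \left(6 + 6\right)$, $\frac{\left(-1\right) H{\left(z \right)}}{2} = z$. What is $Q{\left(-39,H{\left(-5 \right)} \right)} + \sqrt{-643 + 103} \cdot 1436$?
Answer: $- \frac{215}{396} + 8616 i \sqrt{15} \approx -0.54293 + 33370.0 i$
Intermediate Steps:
$H{\left(z \right)} = - 2 z$
$s = 72$ ($s = 6 \cdot 12 = 72$)
$Q{\left(k,W \right)} = - \frac{215}{12 \left(72 + k\right)}$ ($Q{\left(k,W \right)} = \frac{-17 - \frac{11}{12}}{k + 72} = \frac{-17 - \frac{11}{12}}{72 + k} = - \frac{215}{12 \left(72 + k\right)}$)
$Q{\left(-39,H{\left(-5 \right)} \right)} + \sqrt{-643 + 103} \cdot 1436 = - \frac{215}{864 + 12 \left(-39\right)} + \sqrt{-643 + 103} \cdot 1436 = - \frac{215}{864 - 468} + \sqrt{-540} \cdot 1436 = - \frac{215}{396} + 6 i \sqrt{15} \cdot 1436 = \left(-215\right) \frac{1}{396} + 8616 i \sqrt{15} = - \frac{215}{396} + 8616 i \sqrt{15}$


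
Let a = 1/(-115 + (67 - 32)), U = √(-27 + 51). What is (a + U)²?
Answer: 153601/6400 - √6/20 ≈ 23.878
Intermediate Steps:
U = 2*√6 (U = √24 = 2*√6 ≈ 4.8990)
a = -1/80 (a = 1/(-115 + 35) = 1/(-80) = -1/80 ≈ -0.012500)
(a + U)² = (-1/80 + 2*√6)²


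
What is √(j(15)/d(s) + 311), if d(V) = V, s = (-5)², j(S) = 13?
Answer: 2*√1947/5 ≈ 17.650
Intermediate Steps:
s = 25
√(j(15)/d(s) + 311) = √(13/25 + 311) = √(7788/25) = 2*√1947/5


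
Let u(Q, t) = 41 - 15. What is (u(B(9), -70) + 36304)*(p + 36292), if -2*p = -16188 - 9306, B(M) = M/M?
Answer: 1781586870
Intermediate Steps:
B(M) = 1
p = 12747 (p = -(-16188 - 9306)/2 = -½*(-25494) = 12747)
u(Q, t) = 26
(u(B(9), -70) + 36304)*(p + 36292) = (26 + 36304)*(12747 + 36292) = 36330*49039 = 1781586870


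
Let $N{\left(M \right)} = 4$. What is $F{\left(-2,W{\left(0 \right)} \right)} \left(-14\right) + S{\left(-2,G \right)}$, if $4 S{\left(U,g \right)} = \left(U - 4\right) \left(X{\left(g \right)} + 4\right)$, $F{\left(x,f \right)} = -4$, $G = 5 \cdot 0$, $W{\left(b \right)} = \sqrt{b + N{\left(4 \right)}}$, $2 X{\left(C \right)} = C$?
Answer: $50$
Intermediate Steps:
$X{\left(C \right)} = \frac{C}{2}$
$W{\left(b \right)} = \sqrt{4 + b}$ ($W{\left(b \right)} = \sqrt{b + 4} = \sqrt{4 + b}$)
$G = 0$
$S{\left(U,g \right)} = \frac{\left(-4 + U\right) \left(4 + \frac{g}{2}\right)}{4}$ ($S{\left(U,g \right)} = \frac{\left(U - 4\right) \left(\frac{g}{2} + 4\right)}{4} = \frac{\left(-4 + U\right) \left(4 + \frac{g}{2}\right)}{4}$)
$F{\left(-2,W{\left(0 \right)} \right)} \left(-14\right) + S{\left(-2,G \right)} = \left(-4\right) \left(-14\right) - \left(6 + 0\right) = 56 + \left(-4 - 2 + 0 + 0\right) = 56 - 6 = 50$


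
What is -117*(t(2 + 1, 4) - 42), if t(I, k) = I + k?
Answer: 4095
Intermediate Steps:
-117*(t(2 + 1, 4) - 42) = -117*(((2 + 1) + 4) - 42) = -117*((3 + 4) - 42) = -117*(7 - 42) = -117*(-35) = 4095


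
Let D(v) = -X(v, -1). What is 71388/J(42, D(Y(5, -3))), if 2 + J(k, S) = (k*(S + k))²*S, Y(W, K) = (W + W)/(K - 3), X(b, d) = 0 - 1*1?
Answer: 35694/1630817 ≈ 0.021887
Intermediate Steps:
X(b, d) = -1 (X(b, d) = 0 - 1 = -1)
Y(W, K) = 2*W/(-3 + K) (Y(W, K) = (2*W)/(-3 + K) = 2*W/(-3 + K))
D(v) = 1 (D(v) = -1*(-1) = 1)
J(k, S) = -2 + S*k²*(S + k)² (J(k, S) = -2 + (k*(S + k))²*S = -2 + (k²*(S + k)²)*S = -2 + S*k²*(S + k)²)
71388/J(42, D(Y(5, -3))) = 71388/(-2 + 1*42²*(1 + 42)²) = 71388/(-2 + 1*1764*43²) = 71388/(-2 + 1*1764*1849) = 71388/(-2 + 3261636) = 71388/3261634 = 71388*(1/3261634) = 35694/1630817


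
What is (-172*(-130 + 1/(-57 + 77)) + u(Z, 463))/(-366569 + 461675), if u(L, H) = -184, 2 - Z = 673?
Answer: 110837/475530 ≈ 0.23308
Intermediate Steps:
Z = -671 (Z = 2 - 1*673 = 2 - 673 = -671)
(-172*(-130 + 1/(-57 + 77)) + u(Z, 463))/(-366569 + 461675) = (-172*(-130 + 1/(-57 + 77)) - 184)/(-366569 + 461675) = (-172*(-130 + 1/20) - 184)/95106 = (-172*(-130 + 1/20) - 184)*(1/95106) = (-172*(-2599/20) - 184)*(1/95106) = (111757/5 - 184)*(1/95106) = (110837/5)*(1/95106) = 110837/475530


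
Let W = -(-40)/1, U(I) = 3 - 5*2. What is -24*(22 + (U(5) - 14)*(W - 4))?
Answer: 17616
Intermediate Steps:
U(I) = -7 (U(I) = 3 - 10 = -7)
W = 40 (W = -(-40) = -8*(-5) = 40)
-24*(22 + (U(5) - 14)*(W - 4)) = -24*(22 + (-7 - 14)*(40 - 4)) = -24*(22 - 21*36) = -24*(22 - 756) = -24*(-734) = 17616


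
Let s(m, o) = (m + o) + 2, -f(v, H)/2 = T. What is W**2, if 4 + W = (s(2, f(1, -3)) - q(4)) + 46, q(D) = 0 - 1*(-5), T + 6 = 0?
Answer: 2809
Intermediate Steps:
T = -6 (T = -6 + 0 = -6)
f(v, H) = 12 (f(v, H) = -2*(-6) = 12)
s(m, o) = 2 + m + o
q(D) = 5 (q(D) = 0 + 5 = 5)
W = 53 (W = -4 + (((2 + 2 + 12) - 1*5) + 46) = -4 + ((16 - 5) + 46) = -4 + (11 + 46) = -4 + 57 = 53)
W**2 = 53**2 = 2809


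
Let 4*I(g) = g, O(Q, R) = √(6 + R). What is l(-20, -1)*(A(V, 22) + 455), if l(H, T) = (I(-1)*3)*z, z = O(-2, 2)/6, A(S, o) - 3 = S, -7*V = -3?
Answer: -3209*√2/28 ≈ -162.08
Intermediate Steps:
V = 3/7 (V = -⅐*(-3) = 3/7 ≈ 0.42857)
A(S, o) = 3 + S
I(g) = g/4
z = √2/3 (z = √(6 + 2)/6 = √8*(⅙) = (2*√2)*(⅙) = √2/3 ≈ 0.47140)
l(H, T) = -√2/4 (l(H, T) = (((¼)*(-1))*3)*(√2/3) = (-¼*3)*(√2/3) = -√2/4)
l(-20, -1)*(A(V, 22) + 455) = (-√2/4)*((3 + 3/7) + 455) = (-√2/4)*(24/7 + 455) = -√2/4*(3209/7) = -3209*√2/28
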